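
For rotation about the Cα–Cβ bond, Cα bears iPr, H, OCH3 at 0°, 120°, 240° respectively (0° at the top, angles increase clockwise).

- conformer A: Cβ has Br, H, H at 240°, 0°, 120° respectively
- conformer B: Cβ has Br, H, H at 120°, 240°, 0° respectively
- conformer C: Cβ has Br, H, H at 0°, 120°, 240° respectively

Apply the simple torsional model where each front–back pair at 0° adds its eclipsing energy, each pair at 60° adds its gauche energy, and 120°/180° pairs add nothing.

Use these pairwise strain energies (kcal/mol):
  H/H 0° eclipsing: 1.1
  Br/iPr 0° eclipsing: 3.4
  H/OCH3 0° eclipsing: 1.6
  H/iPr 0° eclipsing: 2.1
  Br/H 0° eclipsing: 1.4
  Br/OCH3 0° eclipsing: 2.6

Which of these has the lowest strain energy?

B

A is eclipsed. iPr at 0° is eclipsed with H at 0° (2.1); H at 120° is eclipsed with H at 120° (1.1); OCH3 at 240° is eclipsed with Br at 240° (2.6). Total 5.8 kcal/mol.
B is eclipsed. iPr at 0° is eclipsed with H at 0° (2.1); H at 120° is eclipsed with Br at 120° (1.4); OCH3 at 240° is eclipsed with H at 240° (1.6). Total 5.1 kcal/mol.
C is eclipsed. iPr at 0° is eclipsed with Br at 0° (3.4); H at 120° is eclipsed with H at 120° (1.1); OCH3 at 240° is eclipsed with H at 240° (1.6). Total 6.1 kcal/mol.
B has the lowest total (5.1 kcal/mol).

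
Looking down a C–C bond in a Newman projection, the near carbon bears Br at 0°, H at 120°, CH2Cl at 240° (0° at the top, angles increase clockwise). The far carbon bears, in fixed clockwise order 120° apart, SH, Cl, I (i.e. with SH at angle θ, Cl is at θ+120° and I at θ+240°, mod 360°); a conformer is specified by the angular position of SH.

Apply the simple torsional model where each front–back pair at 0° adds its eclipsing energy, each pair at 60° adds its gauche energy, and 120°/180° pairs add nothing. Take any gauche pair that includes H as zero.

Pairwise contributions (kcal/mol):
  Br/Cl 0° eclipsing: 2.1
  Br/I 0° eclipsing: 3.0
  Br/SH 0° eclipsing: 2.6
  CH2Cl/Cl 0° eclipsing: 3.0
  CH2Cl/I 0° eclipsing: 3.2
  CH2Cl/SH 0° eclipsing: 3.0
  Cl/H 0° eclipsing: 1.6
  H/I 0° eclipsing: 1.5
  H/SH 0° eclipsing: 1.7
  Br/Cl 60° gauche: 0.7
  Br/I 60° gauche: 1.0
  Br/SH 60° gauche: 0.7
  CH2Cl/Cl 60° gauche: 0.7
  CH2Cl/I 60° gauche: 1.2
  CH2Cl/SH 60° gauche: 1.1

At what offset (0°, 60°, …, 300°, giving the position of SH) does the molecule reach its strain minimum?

SH at 0° (eclipsed): Br(0°)/SH(0°) eclipsed 2.6; H(120°)/Cl(120°) eclipsed 1.6; CH2Cl(240°)/I(240°) eclipsed 3.2 → 7.4 kcal/mol.
SH at 60° (staggered): Br(0°)/SH(60°) gauche 0.7; Br(0°)/I(300°) gauche 1.0; CH2Cl(240°)/Cl(180°) gauche 0.7; CH2Cl(240°)/I(300°) gauche 1.2 → 3.6 kcal/mol.
SH at 120° (eclipsed): Br(0°)/I(0°) eclipsed 3.0; H(120°)/SH(120°) eclipsed 1.7; CH2Cl(240°)/Cl(240°) eclipsed 3.0 → 7.7 kcal/mol.
SH at 180° (staggered): Br(0°)/Cl(300°) gauche 0.7; Br(0°)/I(60°) gauche 1.0; CH2Cl(240°)/SH(180°) gauche 1.1; CH2Cl(240°)/Cl(300°) gauche 0.7 → 3.5 kcal/mol.
SH at 240° (eclipsed): Br(0°)/Cl(0°) eclipsed 2.1; H(120°)/I(120°) eclipsed 1.5; CH2Cl(240°)/SH(240°) eclipsed 3.0 → 6.6 kcal/mol.
SH at 300° (staggered): Br(0°)/SH(300°) gauche 0.7; Br(0°)/Cl(60°) gauche 0.7; CH2Cl(240°)/SH(300°) gauche 1.1; CH2Cl(240°)/I(180°) gauche 1.2 → 3.7 kcal/mol.
The minimum (3.5 kcal/mol) occurs with SH at 180°.

180°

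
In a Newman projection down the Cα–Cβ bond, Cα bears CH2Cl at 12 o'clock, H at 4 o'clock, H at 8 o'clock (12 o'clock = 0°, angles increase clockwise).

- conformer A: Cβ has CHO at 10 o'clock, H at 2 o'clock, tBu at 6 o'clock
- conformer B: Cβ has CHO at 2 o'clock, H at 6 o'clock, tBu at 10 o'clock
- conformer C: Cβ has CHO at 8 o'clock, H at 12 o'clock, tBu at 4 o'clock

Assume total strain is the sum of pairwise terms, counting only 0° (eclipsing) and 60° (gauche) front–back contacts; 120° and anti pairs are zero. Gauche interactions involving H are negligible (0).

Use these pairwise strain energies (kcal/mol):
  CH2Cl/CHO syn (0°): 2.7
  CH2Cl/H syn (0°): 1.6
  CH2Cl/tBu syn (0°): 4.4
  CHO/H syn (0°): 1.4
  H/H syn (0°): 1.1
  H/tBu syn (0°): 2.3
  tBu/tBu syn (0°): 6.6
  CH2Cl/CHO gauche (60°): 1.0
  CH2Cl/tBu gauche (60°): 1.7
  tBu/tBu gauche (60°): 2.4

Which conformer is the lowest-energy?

A

A is staggered. CH2Cl at 0° is gauche with CHO at 300° (1.0). Total 1.0 kcal/mol.
B is staggered. CH2Cl at 0° is gauche with CHO at 60° (1.0); CH2Cl at 0° is gauche with tBu at 300° (1.7). Total 2.7 kcal/mol.
C is eclipsed. CH2Cl at 0° is eclipsed with H at 0° (1.6); H at 120° is eclipsed with tBu at 120° (2.3); H at 240° is eclipsed with CHO at 240° (1.4). Total 5.3 kcal/mol.
A has the lowest total (1.0 kcal/mol).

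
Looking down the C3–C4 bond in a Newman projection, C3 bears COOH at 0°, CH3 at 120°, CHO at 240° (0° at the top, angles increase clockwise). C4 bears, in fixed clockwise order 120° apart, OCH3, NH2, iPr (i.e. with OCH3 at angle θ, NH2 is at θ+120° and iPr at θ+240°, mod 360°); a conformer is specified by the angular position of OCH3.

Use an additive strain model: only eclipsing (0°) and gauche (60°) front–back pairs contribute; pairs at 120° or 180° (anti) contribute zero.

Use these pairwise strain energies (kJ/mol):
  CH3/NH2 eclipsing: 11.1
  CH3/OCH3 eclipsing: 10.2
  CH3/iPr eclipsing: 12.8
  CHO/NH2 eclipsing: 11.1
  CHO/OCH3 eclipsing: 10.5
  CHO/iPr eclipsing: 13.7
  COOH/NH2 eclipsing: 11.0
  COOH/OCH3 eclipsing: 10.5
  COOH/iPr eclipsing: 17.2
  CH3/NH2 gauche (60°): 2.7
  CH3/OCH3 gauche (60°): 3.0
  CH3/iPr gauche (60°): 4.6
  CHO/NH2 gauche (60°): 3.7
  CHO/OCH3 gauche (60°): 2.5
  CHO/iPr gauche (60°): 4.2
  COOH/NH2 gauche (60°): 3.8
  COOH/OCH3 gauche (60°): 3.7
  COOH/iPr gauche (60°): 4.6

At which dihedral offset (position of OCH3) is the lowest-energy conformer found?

OCH3 at 0° is eclipsed. COOH at 0° is eclipsed with OCH3 at 0° (10.5); CH3 at 120° is eclipsed with NH2 at 120° (11.1); CHO at 240° is eclipsed with iPr at 240° (13.7). Total 35.3 kJ/mol.
OCH3 at 60° is staggered. COOH at 0° is gauche with OCH3 at 60° (3.7); COOH at 0° is gauche with iPr at 300° (4.6); CH3 at 120° is gauche with OCH3 at 60° (3.0); CH3 at 120° is gauche with NH2 at 180° (2.7); CHO at 240° is gauche with NH2 at 180° (3.7); CHO at 240° is gauche with iPr at 300° (4.2). Total 21.9 kJ/mol.
OCH3 at 120° is eclipsed. COOH at 0° is eclipsed with iPr at 0° (17.2); CH3 at 120° is eclipsed with OCH3 at 120° (10.2); CHO at 240° is eclipsed with NH2 at 240° (11.1). Total 38.5 kJ/mol.
OCH3 at 180° is staggered. COOH at 0° is gauche with NH2 at 300° (3.8); COOH at 0° is gauche with iPr at 60° (4.6); CH3 at 120° is gauche with OCH3 at 180° (3.0); CH3 at 120° is gauche with iPr at 60° (4.6); CHO at 240° is gauche with OCH3 at 180° (2.5); CHO at 240° is gauche with NH2 at 300° (3.7). Total 22.2 kJ/mol.
OCH3 at 240° is eclipsed. COOH at 0° is eclipsed with NH2 at 0° (11.0); CH3 at 120° is eclipsed with iPr at 120° (12.8); CHO at 240° is eclipsed with OCH3 at 240° (10.5). Total 34.3 kJ/mol.
OCH3 at 300° is staggered. COOH at 0° is gauche with OCH3 at 300° (3.7); COOH at 0° is gauche with NH2 at 60° (3.8); CH3 at 120° is gauche with NH2 at 60° (2.7); CH3 at 120° is gauche with iPr at 180° (4.6); CHO at 240° is gauche with OCH3 at 300° (2.5); CHO at 240° is gauche with iPr at 180° (4.2). Total 21.5 kJ/mol.
The minimum (21.5 kJ/mol) occurs with OCH3 at 300°.

300°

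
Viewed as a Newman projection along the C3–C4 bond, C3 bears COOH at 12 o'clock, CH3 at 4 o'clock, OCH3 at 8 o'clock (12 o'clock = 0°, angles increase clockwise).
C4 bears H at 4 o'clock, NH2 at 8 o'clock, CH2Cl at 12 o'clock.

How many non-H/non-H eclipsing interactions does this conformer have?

2

Non-H eclipsing pairs: COOH(0°)/CH2Cl(0°); OCH3(240°)/NH2(240°) — 2 interactions.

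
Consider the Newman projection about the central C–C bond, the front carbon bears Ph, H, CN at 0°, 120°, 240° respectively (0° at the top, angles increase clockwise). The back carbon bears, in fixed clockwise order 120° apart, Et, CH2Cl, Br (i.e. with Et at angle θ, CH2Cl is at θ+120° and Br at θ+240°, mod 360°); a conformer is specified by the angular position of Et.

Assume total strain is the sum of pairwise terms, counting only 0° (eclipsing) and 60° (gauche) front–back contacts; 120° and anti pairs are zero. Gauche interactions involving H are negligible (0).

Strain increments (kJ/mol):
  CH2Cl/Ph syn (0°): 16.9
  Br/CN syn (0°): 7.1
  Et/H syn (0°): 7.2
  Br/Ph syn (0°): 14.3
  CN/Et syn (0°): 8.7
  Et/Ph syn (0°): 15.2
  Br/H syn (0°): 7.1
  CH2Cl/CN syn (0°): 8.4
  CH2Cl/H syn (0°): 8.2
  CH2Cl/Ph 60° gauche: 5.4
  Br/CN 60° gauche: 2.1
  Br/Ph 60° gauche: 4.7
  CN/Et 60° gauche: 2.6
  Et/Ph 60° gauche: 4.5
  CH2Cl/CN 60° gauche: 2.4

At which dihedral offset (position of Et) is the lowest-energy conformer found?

60°

Et at 0° (eclipsed): Ph(0°)/Et(0°) eclipsed 15.2; H(120°)/CH2Cl(120°) eclipsed 8.2; CN(240°)/Br(240°) eclipsed 7.1 → 30.5 kJ/mol.
Et at 60° (staggered): Ph(0°)/Et(60°) gauche 4.5; Ph(0°)/Br(300°) gauche 4.7; CN(240°)/CH2Cl(180°) gauche 2.4; CN(240°)/Br(300°) gauche 2.1 → 13.7 kJ/mol.
Et at 120° (eclipsed): Ph(0°)/Br(0°) eclipsed 14.3; H(120°)/Et(120°) eclipsed 7.2; CN(240°)/CH2Cl(240°) eclipsed 8.4 → 29.9 kJ/mol.
Et at 180° (staggered): Ph(0°)/CH2Cl(300°) gauche 5.4; Ph(0°)/Br(60°) gauche 4.7; CN(240°)/Et(180°) gauche 2.6; CN(240°)/CH2Cl(300°) gauche 2.4 → 15.1 kJ/mol.
Et at 240° (eclipsed): Ph(0°)/CH2Cl(0°) eclipsed 16.9; H(120°)/Br(120°) eclipsed 7.1; CN(240°)/Et(240°) eclipsed 8.7 → 32.7 kJ/mol.
Et at 300° (staggered): Ph(0°)/Et(300°) gauche 4.5; Ph(0°)/CH2Cl(60°) gauche 5.4; CN(240°)/Et(300°) gauche 2.6; CN(240°)/Br(180°) gauche 2.1 → 14.6 kJ/mol.
The minimum (13.7 kJ/mol) occurs with Et at 60°.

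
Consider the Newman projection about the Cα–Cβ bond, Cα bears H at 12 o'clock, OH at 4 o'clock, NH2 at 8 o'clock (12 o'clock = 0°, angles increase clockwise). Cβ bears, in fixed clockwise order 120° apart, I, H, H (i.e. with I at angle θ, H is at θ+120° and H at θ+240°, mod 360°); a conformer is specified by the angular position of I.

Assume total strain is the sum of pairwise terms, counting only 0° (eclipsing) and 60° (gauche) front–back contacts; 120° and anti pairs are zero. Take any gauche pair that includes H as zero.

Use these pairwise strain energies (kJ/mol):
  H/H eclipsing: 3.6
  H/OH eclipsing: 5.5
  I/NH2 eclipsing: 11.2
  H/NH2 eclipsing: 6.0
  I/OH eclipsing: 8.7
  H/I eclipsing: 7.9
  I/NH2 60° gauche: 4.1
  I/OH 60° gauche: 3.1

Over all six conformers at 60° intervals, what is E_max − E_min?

I at 0° (eclipsed): H(0°)/I(0°) eclipsed 7.9; OH(120°)/H(120°) eclipsed 5.5; NH2(240°)/H(240°) eclipsed 6.0 → 19.4 kJ/mol.
I at 60° (staggered): OH(120°)/I(60°) gauche 3.1 → 3.1 kJ/mol.
I at 120° (eclipsed): H(0°)/H(0°) eclipsed 3.6; OH(120°)/I(120°) eclipsed 8.7; NH2(240°)/H(240°) eclipsed 6.0 → 18.3 kJ/mol.
I at 180° (staggered): OH(120°)/I(180°) gauche 3.1; NH2(240°)/I(180°) gauche 4.1 → 7.2 kJ/mol.
I at 240° (eclipsed): H(0°)/H(0°) eclipsed 3.6; OH(120°)/H(120°) eclipsed 5.5; NH2(240°)/I(240°) eclipsed 11.2 → 20.3 kJ/mol.
I at 300° (staggered): NH2(240°)/I(300°) gauche 4.1 → 4.1 kJ/mol.
Max at 240° (20.3 kJ/mol), min at 60° (3.1 kJ/mol); barrier = 17.2 kJ/mol.

17.2 kJ/mol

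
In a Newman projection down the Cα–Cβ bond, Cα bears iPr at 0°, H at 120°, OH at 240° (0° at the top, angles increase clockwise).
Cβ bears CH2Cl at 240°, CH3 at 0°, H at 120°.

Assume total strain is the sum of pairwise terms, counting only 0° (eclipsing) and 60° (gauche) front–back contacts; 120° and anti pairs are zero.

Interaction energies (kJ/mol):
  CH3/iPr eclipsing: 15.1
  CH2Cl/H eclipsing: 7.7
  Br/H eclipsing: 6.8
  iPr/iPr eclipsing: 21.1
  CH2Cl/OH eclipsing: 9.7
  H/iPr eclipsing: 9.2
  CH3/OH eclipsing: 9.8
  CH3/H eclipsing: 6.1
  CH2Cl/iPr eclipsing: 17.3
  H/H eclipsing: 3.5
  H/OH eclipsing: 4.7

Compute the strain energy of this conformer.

This conformer (eclipsed): iPr(0°)/CH3(0°) eclipsed 15.1; H(120°)/H(120°) eclipsed 3.5; OH(240°)/CH2Cl(240°) eclipsed 9.7 → 28.3 kJ/mol.

28.3 kJ/mol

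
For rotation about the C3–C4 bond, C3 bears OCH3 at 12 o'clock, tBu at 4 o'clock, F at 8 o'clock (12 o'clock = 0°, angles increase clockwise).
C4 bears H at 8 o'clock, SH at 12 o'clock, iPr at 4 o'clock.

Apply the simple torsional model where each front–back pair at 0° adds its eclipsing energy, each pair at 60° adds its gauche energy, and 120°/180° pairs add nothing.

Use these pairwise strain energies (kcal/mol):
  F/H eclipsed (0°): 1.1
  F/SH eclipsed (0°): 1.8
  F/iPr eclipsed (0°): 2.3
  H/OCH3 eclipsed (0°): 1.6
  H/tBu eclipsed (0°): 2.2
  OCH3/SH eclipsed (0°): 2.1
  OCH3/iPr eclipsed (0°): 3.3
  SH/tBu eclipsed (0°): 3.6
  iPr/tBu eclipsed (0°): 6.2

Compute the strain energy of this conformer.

This conformer (eclipsed): OCH3–SH eclipsed, tBu–iPr eclipsed, F–H eclipsed; 2.1 + 6.2 + 1.1 = 9.4 kcal/mol.

9.4 kcal/mol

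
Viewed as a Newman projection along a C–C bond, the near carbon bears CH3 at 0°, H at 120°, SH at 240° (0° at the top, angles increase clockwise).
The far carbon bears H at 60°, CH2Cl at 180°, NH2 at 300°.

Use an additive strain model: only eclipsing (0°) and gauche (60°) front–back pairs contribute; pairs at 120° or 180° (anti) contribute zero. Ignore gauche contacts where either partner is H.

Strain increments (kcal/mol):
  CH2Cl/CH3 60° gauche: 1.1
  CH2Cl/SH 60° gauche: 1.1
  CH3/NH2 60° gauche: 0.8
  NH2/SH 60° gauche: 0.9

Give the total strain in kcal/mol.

2.8 kcal/mol

This conformer (staggered): CH3(0°)/NH2(300°) gauche 0.8; SH(240°)/CH2Cl(180°) gauche 1.1; SH(240°)/NH2(300°) gauche 0.9 → 2.8 kcal/mol.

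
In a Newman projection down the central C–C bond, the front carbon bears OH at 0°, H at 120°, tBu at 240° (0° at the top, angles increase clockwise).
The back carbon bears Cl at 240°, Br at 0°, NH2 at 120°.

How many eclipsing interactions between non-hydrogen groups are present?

2

Non-H eclipsing pairs: OH(0°)/Br(0°); tBu(240°)/Cl(240°) — 2 interactions.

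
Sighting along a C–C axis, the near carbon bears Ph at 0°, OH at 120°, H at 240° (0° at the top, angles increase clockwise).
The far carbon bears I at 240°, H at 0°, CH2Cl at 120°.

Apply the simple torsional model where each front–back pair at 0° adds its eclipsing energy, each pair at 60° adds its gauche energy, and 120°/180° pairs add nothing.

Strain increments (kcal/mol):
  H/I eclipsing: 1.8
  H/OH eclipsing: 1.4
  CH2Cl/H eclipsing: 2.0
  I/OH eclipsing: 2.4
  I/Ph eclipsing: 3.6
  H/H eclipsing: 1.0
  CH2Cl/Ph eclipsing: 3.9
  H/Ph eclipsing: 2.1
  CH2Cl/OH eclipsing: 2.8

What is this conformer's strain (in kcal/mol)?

This conformer (eclipsed): Ph–H eclipsed, OH–CH2Cl eclipsed, H–I eclipsed; 2.1 + 2.8 + 1.8 = 6.7 kcal/mol.

6.7 kcal/mol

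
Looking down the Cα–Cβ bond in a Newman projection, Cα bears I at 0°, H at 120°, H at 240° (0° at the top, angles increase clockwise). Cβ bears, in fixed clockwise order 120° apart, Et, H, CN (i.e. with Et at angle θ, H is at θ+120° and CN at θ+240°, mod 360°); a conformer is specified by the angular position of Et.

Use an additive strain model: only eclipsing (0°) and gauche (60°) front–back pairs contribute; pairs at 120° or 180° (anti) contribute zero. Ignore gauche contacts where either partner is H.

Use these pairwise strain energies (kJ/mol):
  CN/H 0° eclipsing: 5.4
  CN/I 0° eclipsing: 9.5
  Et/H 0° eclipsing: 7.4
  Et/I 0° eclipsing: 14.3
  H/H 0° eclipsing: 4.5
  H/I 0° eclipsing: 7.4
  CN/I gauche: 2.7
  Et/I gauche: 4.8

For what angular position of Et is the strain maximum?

0°

Et at 0° (eclipsed): I–Et eclipsed, H–H eclipsed, H–CN eclipsed; 14.3 + 4.5 + 5.4 = 24.2 kJ/mol.
Et at 60° (staggered): I–Et gauche, I–CN gauche; 4.8 + 2.7 = 7.5 kJ/mol.
Et at 120° (eclipsed): I–CN eclipsed, H–Et eclipsed, H–H eclipsed; 9.5 + 7.4 + 4.5 = 21.4 kJ/mol.
Et at 180° (staggered): I–CN gauche; 2.7 = 2.7 kJ/mol.
Et at 240° (eclipsed): I–H eclipsed, H–CN eclipsed, H–Et eclipsed; 7.4 + 5.4 + 7.4 = 20.2 kJ/mol.
Et at 300° (staggered): I–Et gauche; 4.8 = 4.8 kJ/mol.
The maximum (24.2 kJ/mol) occurs with Et at 0°.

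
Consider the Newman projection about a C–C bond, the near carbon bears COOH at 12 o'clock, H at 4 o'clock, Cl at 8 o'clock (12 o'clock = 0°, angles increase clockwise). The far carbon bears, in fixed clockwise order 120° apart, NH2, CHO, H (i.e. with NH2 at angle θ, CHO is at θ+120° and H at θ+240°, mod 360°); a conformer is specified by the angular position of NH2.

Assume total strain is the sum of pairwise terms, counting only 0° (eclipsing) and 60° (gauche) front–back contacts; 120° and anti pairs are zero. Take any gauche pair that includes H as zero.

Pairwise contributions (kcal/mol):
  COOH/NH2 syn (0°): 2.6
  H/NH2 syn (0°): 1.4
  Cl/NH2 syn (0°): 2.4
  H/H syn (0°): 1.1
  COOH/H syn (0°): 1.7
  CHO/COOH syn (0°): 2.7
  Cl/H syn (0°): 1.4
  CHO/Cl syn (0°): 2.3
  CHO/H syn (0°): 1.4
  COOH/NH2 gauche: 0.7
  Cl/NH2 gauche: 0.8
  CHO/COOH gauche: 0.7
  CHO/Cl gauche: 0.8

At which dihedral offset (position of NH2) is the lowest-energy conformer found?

NH2 at 0° (eclipsed): COOH–NH2 eclipsed, H–CHO eclipsed, Cl–H eclipsed; 2.6 + 1.4 + 1.4 = 5.4 kcal/mol.
NH2 at 60° (staggered): COOH–NH2 gauche, Cl–CHO gauche; 0.7 + 0.8 = 1.5 kcal/mol.
NH2 at 120° (eclipsed): COOH–H eclipsed, H–NH2 eclipsed, Cl–CHO eclipsed; 1.7 + 1.4 + 2.3 = 5.4 kcal/mol.
NH2 at 180° (staggered): COOH–CHO gauche, Cl–NH2 gauche, Cl–CHO gauche; 0.7 + 0.8 + 0.8 = 2.3 kcal/mol.
NH2 at 240° (eclipsed): COOH–CHO eclipsed, H–H eclipsed, Cl–NH2 eclipsed; 2.7 + 1.1 + 2.4 = 6.2 kcal/mol.
NH2 at 300° (staggered): COOH–NH2 gauche, COOH–CHO gauche, Cl–NH2 gauche; 0.7 + 0.7 + 0.8 = 2.2 kcal/mol.
The minimum (1.5 kcal/mol) occurs with NH2 at 60°.

60°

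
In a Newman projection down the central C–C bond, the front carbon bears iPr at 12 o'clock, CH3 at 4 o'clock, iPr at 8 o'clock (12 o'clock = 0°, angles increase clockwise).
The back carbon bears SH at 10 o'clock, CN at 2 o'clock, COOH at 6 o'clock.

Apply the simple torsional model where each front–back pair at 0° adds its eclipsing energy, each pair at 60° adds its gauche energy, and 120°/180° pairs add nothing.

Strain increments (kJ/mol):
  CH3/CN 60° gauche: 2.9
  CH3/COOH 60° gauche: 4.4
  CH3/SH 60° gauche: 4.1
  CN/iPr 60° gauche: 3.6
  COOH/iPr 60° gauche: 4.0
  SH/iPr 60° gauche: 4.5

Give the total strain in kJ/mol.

23.9 kJ/mol

This conformer (staggered): iPr–SH gauche, iPr–CN gauche, CH3–CN gauche, CH3–COOH gauche, iPr–SH gauche, iPr–COOH gauche; 4.5 + 3.6 + 2.9 + 4.4 + 4.5 + 4.0 = 23.9 kJ/mol.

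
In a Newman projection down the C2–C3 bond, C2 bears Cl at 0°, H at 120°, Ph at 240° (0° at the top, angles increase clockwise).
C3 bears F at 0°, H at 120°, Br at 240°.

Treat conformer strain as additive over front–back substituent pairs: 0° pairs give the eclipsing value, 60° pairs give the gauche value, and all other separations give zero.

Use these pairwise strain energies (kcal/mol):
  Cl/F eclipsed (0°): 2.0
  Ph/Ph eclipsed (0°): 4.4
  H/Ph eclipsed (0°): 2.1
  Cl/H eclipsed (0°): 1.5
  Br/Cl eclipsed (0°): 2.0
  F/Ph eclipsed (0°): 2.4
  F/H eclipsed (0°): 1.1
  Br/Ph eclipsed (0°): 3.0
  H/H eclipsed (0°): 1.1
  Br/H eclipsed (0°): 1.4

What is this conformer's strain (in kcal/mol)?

This conformer (eclipsed): Cl–F eclipsed, H–H eclipsed, Ph–Br eclipsed; 2.0 + 1.1 + 3.0 = 6.1 kcal/mol.

6.1 kcal/mol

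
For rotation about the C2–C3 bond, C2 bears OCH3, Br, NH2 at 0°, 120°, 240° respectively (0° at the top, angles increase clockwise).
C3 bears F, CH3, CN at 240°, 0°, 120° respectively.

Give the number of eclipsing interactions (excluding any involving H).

Non-H eclipsing pairs: OCH3(0°)/CH3(0°); Br(120°)/CN(120°); NH2(240°)/F(240°) — 3 interactions.

3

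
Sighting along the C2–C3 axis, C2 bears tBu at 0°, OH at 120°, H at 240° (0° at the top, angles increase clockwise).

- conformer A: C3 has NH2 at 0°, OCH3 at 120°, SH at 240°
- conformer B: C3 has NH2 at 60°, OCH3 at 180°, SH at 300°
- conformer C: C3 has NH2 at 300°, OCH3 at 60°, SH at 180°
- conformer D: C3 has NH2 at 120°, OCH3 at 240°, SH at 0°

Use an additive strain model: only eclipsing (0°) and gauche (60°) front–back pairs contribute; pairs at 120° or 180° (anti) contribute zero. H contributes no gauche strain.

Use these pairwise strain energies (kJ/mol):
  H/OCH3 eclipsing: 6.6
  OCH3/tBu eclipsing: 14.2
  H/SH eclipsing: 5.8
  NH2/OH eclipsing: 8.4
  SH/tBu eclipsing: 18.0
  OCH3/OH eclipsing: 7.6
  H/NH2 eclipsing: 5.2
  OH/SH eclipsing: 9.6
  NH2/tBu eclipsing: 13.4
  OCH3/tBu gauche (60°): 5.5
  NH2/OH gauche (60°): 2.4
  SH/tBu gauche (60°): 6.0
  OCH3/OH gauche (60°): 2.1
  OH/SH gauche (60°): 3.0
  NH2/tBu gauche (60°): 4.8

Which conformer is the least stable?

D

A (eclipsed): tBu–NH2 eclipsed, OH–OCH3 eclipsed, H–SH eclipsed; 13.4 + 7.6 + 5.8 = 26.8 kJ/mol.
B (staggered): tBu–NH2 gauche, tBu–SH gauche, OH–NH2 gauche, OH–OCH3 gauche; 4.8 + 6.0 + 2.4 + 2.1 = 15.3 kJ/mol.
C (staggered): tBu–NH2 gauche, tBu–OCH3 gauche, OH–OCH3 gauche, OH–SH gauche; 4.8 + 5.5 + 2.1 + 3.0 = 15.4 kJ/mol.
D (eclipsed): tBu–SH eclipsed, OH–NH2 eclipsed, H–OCH3 eclipsed; 18.0 + 8.4 + 6.6 = 33.0 kJ/mol.
D has the highest total (33.0 kJ/mol).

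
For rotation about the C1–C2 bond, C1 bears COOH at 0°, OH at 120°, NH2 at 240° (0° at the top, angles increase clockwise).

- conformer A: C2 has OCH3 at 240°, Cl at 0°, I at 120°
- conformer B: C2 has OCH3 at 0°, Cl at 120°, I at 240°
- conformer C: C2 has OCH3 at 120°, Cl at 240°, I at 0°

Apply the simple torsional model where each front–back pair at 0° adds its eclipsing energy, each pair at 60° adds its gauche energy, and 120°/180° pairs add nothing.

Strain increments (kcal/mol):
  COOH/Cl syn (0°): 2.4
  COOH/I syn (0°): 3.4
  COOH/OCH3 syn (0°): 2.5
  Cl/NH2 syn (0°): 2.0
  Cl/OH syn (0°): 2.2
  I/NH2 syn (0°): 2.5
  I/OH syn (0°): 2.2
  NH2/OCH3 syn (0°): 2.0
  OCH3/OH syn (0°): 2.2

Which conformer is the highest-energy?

C

A (eclipsed): COOH–Cl eclipsed, OH–I eclipsed, NH2–OCH3 eclipsed; 2.4 + 2.2 + 2.0 = 6.6 kcal/mol.
B (eclipsed): COOH–OCH3 eclipsed, OH–Cl eclipsed, NH2–I eclipsed; 2.5 + 2.2 + 2.5 = 7.2 kcal/mol.
C (eclipsed): COOH–I eclipsed, OH–OCH3 eclipsed, NH2–Cl eclipsed; 3.4 + 2.2 + 2.0 = 7.6 kcal/mol.
C has the highest total (7.6 kcal/mol).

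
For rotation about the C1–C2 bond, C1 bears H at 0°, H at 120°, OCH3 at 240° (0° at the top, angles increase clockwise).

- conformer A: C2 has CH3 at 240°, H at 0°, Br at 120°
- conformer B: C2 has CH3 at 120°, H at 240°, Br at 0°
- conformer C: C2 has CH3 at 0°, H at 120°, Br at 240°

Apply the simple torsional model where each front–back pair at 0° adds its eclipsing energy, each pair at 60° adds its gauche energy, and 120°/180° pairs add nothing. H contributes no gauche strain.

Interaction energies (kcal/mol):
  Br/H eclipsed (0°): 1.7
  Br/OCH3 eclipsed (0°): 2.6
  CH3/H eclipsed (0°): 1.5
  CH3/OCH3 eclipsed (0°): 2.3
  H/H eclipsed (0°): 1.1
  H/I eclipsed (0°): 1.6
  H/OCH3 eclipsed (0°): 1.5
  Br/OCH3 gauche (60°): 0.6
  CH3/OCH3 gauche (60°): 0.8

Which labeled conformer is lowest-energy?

B

A (eclipsed): H–H eclipsed, H–Br eclipsed, OCH3–CH3 eclipsed; 1.1 + 1.7 + 2.3 = 5.1 kcal/mol.
B (eclipsed): H–Br eclipsed, H–CH3 eclipsed, OCH3–H eclipsed; 1.7 + 1.5 + 1.5 = 4.7 kcal/mol.
C (eclipsed): H–CH3 eclipsed, H–H eclipsed, OCH3–Br eclipsed; 1.5 + 1.1 + 2.6 = 5.2 kcal/mol.
B has the lowest total (4.7 kcal/mol).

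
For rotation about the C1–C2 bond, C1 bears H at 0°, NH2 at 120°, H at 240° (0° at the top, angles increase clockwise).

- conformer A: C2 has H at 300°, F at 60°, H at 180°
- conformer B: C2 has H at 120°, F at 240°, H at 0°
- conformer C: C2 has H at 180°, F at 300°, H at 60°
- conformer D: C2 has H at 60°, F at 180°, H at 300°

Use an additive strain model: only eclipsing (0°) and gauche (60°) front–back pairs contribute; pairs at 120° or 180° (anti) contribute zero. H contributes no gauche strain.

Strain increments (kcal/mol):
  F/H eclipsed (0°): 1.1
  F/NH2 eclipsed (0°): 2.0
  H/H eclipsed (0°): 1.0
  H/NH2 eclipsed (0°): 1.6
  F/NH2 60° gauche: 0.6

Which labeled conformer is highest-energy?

A (staggered): NH2(120°)/F(60°) gauche 0.6 → 0.6 kcal/mol.
B (eclipsed): H(0°)/H(0°) eclipsed 1.0; NH2(120°)/H(120°) eclipsed 1.6; H(240°)/F(240°) eclipsed 1.1 → 3.7 kcal/mol.
C (staggered): no non-H gauche contacts → 0.0 kcal/mol.
D (staggered): NH2(120°)/F(180°) gauche 0.6 → 0.6 kcal/mol.
B has the highest total (3.7 kcal/mol).

B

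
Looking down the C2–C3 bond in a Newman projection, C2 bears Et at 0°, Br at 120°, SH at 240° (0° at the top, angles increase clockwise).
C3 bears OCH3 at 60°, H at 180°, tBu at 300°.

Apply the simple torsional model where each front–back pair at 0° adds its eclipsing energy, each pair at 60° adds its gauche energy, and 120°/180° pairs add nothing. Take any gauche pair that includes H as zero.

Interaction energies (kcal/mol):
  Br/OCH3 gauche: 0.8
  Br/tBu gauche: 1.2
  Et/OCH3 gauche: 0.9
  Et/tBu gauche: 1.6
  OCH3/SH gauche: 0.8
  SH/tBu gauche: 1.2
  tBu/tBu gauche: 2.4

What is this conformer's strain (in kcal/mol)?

This conformer (staggered): Et(0°)/OCH3(60°) gauche 0.9; Et(0°)/tBu(300°) gauche 1.6; Br(120°)/OCH3(60°) gauche 0.8; SH(240°)/tBu(300°) gauche 1.2 → 4.5 kcal/mol.

4.5 kcal/mol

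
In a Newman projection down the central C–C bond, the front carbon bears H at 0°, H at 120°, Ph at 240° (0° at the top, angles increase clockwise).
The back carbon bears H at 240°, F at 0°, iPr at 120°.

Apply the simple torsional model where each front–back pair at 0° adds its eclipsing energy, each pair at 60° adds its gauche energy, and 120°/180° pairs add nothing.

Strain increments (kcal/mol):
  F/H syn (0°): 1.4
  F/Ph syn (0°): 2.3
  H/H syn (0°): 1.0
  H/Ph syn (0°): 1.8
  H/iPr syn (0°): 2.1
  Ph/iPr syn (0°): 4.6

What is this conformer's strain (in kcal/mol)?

This conformer (eclipsed): H–F eclipsed, H–iPr eclipsed, Ph–H eclipsed; 1.4 + 2.1 + 1.8 = 5.3 kcal/mol.

5.3 kcal/mol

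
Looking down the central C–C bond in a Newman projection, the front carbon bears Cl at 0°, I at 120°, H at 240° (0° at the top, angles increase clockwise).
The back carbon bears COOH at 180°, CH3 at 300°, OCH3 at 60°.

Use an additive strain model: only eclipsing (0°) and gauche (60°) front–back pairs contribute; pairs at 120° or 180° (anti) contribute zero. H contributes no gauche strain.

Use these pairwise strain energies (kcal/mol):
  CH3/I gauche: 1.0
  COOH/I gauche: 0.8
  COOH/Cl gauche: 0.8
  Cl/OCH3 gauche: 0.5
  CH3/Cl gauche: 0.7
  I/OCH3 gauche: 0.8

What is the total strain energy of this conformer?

2.8 kcal/mol

This conformer (staggered): Cl(0°)/CH3(300°) gauche 0.7; Cl(0°)/OCH3(60°) gauche 0.5; I(120°)/COOH(180°) gauche 0.8; I(120°)/OCH3(60°) gauche 0.8 → 2.8 kcal/mol.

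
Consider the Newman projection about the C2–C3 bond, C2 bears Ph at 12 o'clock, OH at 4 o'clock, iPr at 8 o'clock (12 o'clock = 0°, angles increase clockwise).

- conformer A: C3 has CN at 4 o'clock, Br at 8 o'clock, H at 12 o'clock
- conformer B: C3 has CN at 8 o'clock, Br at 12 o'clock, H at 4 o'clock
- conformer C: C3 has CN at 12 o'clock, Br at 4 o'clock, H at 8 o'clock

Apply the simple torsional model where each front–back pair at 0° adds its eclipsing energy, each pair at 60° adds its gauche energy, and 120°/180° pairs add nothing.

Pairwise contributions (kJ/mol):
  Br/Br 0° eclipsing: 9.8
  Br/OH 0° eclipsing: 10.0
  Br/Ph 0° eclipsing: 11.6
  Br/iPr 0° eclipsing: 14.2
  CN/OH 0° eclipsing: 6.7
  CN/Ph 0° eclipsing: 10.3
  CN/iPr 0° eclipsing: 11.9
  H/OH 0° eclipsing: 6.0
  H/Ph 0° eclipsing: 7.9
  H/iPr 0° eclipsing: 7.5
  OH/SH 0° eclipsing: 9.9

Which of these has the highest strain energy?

A (eclipsed): Ph(0°)/H(0°) eclipsed 7.9; OH(120°)/CN(120°) eclipsed 6.7; iPr(240°)/Br(240°) eclipsed 14.2 → 28.8 kJ/mol.
B (eclipsed): Ph(0°)/Br(0°) eclipsed 11.6; OH(120°)/H(120°) eclipsed 6.0; iPr(240°)/CN(240°) eclipsed 11.9 → 29.5 kJ/mol.
C (eclipsed): Ph(0°)/CN(0°) eclipsed 10.3; OH(120°)/Br(120°) eclipsed 10.0; iPr(240°)/H(240°) eclipsed 7.5 → 27.8 kJ/mol.
B has the highest total (29.5 kJ/mol).

B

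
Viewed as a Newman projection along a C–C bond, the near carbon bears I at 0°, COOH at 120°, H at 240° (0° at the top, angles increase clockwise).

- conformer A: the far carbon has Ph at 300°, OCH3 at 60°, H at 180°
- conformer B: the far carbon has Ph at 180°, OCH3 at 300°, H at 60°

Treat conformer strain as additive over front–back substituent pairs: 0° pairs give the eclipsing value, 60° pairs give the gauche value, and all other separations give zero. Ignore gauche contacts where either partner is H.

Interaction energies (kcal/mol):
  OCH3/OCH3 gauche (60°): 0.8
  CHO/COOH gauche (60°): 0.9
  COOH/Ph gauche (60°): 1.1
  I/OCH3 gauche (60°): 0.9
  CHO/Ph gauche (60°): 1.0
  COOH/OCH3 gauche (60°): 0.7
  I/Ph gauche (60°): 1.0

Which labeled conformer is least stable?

A (staggered): I–Ph gauche, I–OCH3 gauche, COOH–OCH3 gauche; 1.0 + 0.9 + 0.7 = 2.6 kcal/mol.
B (staggered): I–OCH3 gauche, COOH–Ph gauche; 0.9 + 1.1 = 2.0 kcal/mol.
A has the highest total (2.6 kcal/mol).

A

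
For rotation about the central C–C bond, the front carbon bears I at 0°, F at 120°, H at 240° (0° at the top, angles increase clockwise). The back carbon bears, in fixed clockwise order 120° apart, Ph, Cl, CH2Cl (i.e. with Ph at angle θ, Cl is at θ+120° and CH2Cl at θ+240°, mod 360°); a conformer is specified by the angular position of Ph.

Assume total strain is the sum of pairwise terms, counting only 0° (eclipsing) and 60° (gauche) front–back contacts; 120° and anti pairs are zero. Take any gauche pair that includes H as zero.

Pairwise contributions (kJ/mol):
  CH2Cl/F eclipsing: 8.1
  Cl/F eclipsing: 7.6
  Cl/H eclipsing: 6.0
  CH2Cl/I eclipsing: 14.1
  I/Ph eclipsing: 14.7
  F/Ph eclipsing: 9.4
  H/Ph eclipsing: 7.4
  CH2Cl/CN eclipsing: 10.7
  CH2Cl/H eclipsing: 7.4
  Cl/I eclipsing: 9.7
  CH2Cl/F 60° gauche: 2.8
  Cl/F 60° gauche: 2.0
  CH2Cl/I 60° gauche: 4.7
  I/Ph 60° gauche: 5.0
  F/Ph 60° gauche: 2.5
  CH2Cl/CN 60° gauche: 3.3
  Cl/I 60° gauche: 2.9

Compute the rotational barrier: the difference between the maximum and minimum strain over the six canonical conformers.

Ph at 0° (eclipsed): I(0°)/Ph(0°) eclipsed 14.7; F(120°)/Cl(120°) eclipsed 7.6; H(240°)/CH2Cl(240°) eclipsed 7.4 → 29.7 kJ/mol.
Ph at 60° (staggered): I(0°)/Ph(60°) gauche 5.0; I(0°)/CH2Cl(300°) gauche 4.7; F(120°)/Ph(60°) gauche 2.5; F(120°)/Cl(180°) gauche 2.0 → 14.2 kJ/mol.
Ph at 120° (eclipsed): I(0°)/CH2Cl(0°) eclipsed 14.1; F(120°)/Ph(120°) eclipsed 9.4; H(240°)/Cl(240°) eclipsed 6.0 → 29.5 kJ/mol.
Ph at 180° (staggered): I(0°)/Cl(300°) gauche 2.9; I(0°)/CH2Cl(60°) gauche 4.7; F(120°)/Ph(180°) gauche 2.5; F(120°)/CH2Cl(60°) gauche 2.8 → 12.9 kJ/mol.
Ph at 240° (eclipsed): I(0°)/Cl(0°) eclipsed 9.7; F(120°)/CH2Cl(120°) eclipsed 8.1; H(240°)/Ph(240°) eclipsed 7.4 → 25.2 kJ/mol.
Ph at 300° (staggered): I(0°)/Ph(300°) gauche 5.0; I(0°)/Cl(60°) gauche 2.9; F(120°)/Cl(60°) gauche 2.0; F(120°)/CH2Cl(180°) gauche 2.8 → 12.7 kJ/mol.
Max at 0° (29.7 kJ/mol), min at 300° (12.7 kJ/mol); barrier = 17.0 kJ/mol.

17.0 kJ/mol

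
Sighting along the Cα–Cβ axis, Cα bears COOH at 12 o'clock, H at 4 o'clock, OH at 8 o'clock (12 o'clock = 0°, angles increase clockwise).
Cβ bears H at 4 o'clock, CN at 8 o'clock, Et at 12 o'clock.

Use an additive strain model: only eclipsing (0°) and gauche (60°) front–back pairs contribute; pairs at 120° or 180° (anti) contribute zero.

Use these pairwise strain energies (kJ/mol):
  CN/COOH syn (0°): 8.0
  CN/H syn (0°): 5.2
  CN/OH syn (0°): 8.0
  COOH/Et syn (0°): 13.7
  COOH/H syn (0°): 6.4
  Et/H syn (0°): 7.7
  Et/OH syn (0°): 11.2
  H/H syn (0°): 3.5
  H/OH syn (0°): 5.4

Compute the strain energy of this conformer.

This conformer (eclipsed): COOH–Et eclipsed, H–H eclipsed, OH–CN eclipsed; 13.7 + 3.5 + 8.0 = 25.2 kJ/mol.

25.2 kJ/mol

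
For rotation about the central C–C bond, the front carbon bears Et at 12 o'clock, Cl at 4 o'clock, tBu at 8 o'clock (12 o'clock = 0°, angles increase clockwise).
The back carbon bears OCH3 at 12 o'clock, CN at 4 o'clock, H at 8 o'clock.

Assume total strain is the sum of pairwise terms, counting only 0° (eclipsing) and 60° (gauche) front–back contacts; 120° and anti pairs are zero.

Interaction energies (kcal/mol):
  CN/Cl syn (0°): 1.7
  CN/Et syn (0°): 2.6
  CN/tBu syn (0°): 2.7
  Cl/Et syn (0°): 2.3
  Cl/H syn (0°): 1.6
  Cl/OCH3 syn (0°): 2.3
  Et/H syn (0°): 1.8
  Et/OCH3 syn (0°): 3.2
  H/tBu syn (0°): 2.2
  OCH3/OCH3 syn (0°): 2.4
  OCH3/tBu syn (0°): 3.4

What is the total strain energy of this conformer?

This conformer (eclipsed): Et(0°)/OCH3(0°) eclipsed 3.2; Cl(120°)/CN(120°) eclipsed 1.7; tBu(240°)/H(240°) eclipsed 2.2 → 7.1 kcal/mol.

7.1 kcal/mol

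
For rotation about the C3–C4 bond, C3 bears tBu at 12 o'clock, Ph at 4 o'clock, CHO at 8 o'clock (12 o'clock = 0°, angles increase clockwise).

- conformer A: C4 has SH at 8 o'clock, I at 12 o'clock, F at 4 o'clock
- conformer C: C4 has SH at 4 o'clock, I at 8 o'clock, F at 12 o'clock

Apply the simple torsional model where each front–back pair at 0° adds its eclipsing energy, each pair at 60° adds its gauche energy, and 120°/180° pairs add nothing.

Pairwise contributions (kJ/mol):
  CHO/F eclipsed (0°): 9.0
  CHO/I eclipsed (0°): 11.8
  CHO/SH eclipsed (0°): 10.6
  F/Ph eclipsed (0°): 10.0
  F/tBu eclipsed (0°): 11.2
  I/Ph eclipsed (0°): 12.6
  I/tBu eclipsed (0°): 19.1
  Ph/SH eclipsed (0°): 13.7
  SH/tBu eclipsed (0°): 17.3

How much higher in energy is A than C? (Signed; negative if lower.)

A (eclipsed): tBu–I eclipsed, Ph–F eclipsed, CHO–SH eclipsed; 19.1 + 10.0 + 10.6 = 39.7 kJ/mol.
C (eclipsed): tBu–F eclipsed, Ph–SH eclipsed, CHO–I eclipsed; 11.2 + 13.7 + 11.8 = 36.7 kJ/mol.
E(A) − E(C) = 39.7 − 36.7 = +3.0 kJ/mol.

+3.0 kJ/mol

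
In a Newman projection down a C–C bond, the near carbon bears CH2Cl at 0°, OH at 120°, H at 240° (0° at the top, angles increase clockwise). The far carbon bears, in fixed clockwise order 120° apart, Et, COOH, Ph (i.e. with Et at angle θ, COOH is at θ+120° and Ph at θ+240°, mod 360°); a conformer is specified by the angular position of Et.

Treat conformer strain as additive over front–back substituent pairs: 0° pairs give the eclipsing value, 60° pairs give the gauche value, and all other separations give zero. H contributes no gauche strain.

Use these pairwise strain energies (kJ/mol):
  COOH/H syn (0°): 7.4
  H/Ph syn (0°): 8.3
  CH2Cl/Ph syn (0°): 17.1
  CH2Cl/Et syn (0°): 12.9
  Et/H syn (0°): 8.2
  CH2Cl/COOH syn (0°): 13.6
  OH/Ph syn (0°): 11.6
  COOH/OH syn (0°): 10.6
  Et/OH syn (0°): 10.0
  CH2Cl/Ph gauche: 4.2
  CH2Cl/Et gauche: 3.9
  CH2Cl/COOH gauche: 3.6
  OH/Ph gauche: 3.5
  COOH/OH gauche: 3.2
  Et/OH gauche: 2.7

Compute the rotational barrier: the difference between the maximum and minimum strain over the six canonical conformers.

Et at 0° (eclipsed): CH2Cl–Et eclipsed, OH–COOH eclipsed, H–Ph eclipsed; 12.9 + 10.6 + 8.3 = 31.8 kJ/mol.
Et at 60° (staggered): CH2Cl–Et gauche, CH2Cl–Ph gauche, OH–Et gauche, OH–COOH gauche; 3.9 + 4.2 + 2.7 + 3.2 = 14.0 kJ/mol.
Et at 120° (eclipsed): CH2Cl–Ph eclipsed, OH–Et eclipsed, H–COOH eclipsed; 17.1 + 10.0 + 7.4 = 34.5 kJ/mol.
Et at 180° (staggered): CH2Cl–COOH gauche, CH2Cl–Ph gauche, OH–Et gauche, OH–Ph gauche; 3.6 + 4.2 + 2.7 + 3.5 = 14.0 kJ/mol.
Et at 240° (eclipsed): CH2Cl–COOH eclipsed, OH–Ph eclipsed, H–Et eclipsed; 13.6 + 11.6 + 8.2 = 33.4 kJ/mol.
Et at 300° (staggered): CH2Cl–Et gauche, CH2Cl–COOH gauche, OH–COOH gauche, OH–Ph gauche; 3.9 + 3.6 + 3.2 + 3.5 = 14.2 kJ/mol.
Max at 120° (34.5 kJ/mol), min at 60° (14.0 kJ/mol); barrier = 20.5 kJ/mol.

20.5 kJ/mol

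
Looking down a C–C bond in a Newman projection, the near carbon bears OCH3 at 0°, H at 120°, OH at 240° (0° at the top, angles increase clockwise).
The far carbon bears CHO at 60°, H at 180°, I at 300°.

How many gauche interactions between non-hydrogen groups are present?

Non-H gauche pairs: OCH3(0°)/CHO(60°); OCH3(0°)/I(300°); OH(240°)/I(300°) — 3 interactions.

3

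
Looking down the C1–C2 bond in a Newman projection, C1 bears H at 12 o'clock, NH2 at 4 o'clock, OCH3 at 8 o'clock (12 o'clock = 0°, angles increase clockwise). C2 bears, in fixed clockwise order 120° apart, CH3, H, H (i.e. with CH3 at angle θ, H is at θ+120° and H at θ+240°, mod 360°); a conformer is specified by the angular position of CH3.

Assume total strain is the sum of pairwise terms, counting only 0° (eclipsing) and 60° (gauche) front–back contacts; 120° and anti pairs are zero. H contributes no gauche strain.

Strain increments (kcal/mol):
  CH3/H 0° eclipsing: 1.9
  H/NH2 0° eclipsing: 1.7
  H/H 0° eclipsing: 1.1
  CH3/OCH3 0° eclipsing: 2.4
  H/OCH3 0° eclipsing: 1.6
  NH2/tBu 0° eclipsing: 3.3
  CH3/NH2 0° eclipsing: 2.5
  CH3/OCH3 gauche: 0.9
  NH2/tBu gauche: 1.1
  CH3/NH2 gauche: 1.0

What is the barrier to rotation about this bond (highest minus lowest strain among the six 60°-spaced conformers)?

4.3 kcal/mol

CH3 at 0° is eclipsed. H at 0° is eclipsed with CH3 at 0° (1.9); NH2 at 120° is eclipsed with H at 120° (1.7); OCH3 at 240° is eclipsed with H at 240° (1.6). Total 5.2 kcal/mol.
CH3 at 60° is staggered. NH2 at 120° is gauche with CH3 at 60° (1.0). Total 1.0 kcal/mol.
CH3 at 120° is eclipsed. H at 0° is eclipsed with H at 0° (1.1); NH2 at 120° is eclipsed with CH3 at 120° (2.5); OCH3 at 240° is eclipsed with H at 240° (1.6). Total 5.2 kcal/mol.
CH3 at 180° is staggered. NH2 at 120° is gauche with CH3 at 180° (1.0); OCH3 at 240° is gauche with CH3 at 180° (0.9). Total 1.9 kcal/mol.
CH3 at 240° is eclipsed. H at 0° is eclipsed with H at 0° (1.1); NH2 at 120° is eclipsed with H at 120° (1.7); OCH3 at 240° is eclipsed with CH3 at 240° (2.4). Total 5.2 kcal/mol.
CH3 at 300° is staggered. OCH3 at 240° is gauche with CH3 at 300° (0.9). Total 0.9 kcal/mol.
Max at 0° (5.2 kcal/mol), min at 300° (0.9 kcal/mol); barrier = 4.3 kcal/mol.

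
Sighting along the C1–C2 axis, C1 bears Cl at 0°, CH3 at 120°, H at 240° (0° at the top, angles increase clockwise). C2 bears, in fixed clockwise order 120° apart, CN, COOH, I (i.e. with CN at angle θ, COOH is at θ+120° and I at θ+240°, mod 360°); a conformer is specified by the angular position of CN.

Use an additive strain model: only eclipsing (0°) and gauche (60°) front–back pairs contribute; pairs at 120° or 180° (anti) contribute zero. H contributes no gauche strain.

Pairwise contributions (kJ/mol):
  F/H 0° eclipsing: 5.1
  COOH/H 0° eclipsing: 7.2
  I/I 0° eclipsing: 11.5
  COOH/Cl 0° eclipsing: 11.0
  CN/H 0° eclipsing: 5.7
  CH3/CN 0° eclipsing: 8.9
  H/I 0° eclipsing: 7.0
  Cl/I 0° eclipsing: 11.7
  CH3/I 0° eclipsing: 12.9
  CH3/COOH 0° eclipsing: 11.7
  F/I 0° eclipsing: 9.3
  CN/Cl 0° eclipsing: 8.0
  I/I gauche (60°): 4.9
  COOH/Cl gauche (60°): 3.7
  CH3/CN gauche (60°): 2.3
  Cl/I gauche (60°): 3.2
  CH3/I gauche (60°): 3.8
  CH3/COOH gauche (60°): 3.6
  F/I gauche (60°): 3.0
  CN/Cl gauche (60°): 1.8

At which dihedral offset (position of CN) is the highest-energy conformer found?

CN at 0° is eclipsed. Cl at 0° is eclipsed with CN at 0° (8.0); CH3 at 120° is eclipsed with COOH at 120° (11.7); H at 240° is eclipsed with I at 240° (7.0). Total 26.7 kJ/mol.
CN at 60° is staggered. Cl at 0° is gauche with CN at 60° (1.8); Cl at 0° is gauche with I at 300° (3.2); CH3 at 120° is gauche with CN at 60° (2.3); CH3 at 120° is gauche with COOH at 180° (3.6). Total 10.9 kJ/mol.
CN at 120° is eclipsed. Cl at 0° is eclipsed with I at 0° (11.7); CH3 at 120° is eclipsed with CN at 120° (8.9); H at 240° is eclipsed with COOH at 240° (7.2). Total 27.8 kJ/mol.
CN at 180° is staggered. Cl at 0° is gauche with COOH at 300° (3.7); Cl at 0° is gauche with I at 60° (3.2); CH3 at 120° is gauche with CN at 180° (2.3); CH3 at 120° is gauche with I at 60° (3.8). Total 13.0 kJ/mol.
CN at 240° is eclipsed. Cl at 0° is eclipsed with COOH at 0° (11.0); CH3 at 120° is eclipsed with I at 120° (12.9); H at 240° is eclipsed with CN at 240° (5.7). Total 29.6 kJ/mol.
CN at 300° is staggered. Cl at 0° is gauche with CN at 300° (1.8); Cl at 0° is gauche with COOH at 60° (3.7); CH3 at 120° is gauche with COOH at 60° (3.6); CH3 at 120° is gauche with I at 180° (3.8). Total 12.9 kJ/mol.
The maximum (29.6 kJ/mol) occurs with CN at 240°.

240°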